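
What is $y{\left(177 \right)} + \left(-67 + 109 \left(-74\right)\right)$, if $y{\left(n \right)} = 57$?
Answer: $-8076$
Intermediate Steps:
$y{\left(177 \right)} + \left(-67 + 109 \left(-74\right)\right) = 57 + \left(-67 + 109 \left(-74\right)\right) = 57 - 8133 = -8076$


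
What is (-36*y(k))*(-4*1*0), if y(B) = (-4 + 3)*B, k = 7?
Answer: 0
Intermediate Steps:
y(B) = -B
(-36*y(k))*(-4*1*0) = (-(-36)*7)*(-4*1*0) = (-36*(-7))*(-4*0) = 252*0 = 0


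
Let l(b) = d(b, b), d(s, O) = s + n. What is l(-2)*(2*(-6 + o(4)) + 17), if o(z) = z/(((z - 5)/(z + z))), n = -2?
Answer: 236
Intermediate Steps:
o(z) = 2*z²/(-5 + z) (o(z) = z/(((-5 + z)/((2*z)))) = z/(((-5 + z)*(1/(2*z)))) = z/(((-5 + z)/(2*z))) = z*(2*z/(-5 + z)) = 2*z²/(-5 + z))
d(s, O) = -2 + s (d(s, O) = s - 2 = -2 + s)
l(b) = -2 + b
l(-2)*(2*(-6 + o(4)) + 17) = (-2 - 2)*(2*(-6 + 2*4²/(-5 + 4)) + 17) = -4*(2*(-6 + 2*16/(-1)) + 17) = -4*(2*(-6 + 2*16*(-1)) + 17) = -4*(2*(-6 - 32) + 17) = -4*(2*(-38) + 17) = -4*(-76 + 17) = -4*(-59) = 236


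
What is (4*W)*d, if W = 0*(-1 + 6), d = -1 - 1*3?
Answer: 0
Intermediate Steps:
d = -4 (d = -1 - 3 = -4)
W = 0 (W = 0*5 = 0)
(4*W)*d = (4*0)*(-4) = 0*(-4) = 0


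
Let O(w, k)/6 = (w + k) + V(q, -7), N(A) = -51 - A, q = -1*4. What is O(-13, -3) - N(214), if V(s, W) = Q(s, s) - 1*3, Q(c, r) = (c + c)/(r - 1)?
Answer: 803/5 ≈ 160.60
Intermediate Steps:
Q(c, r) = 2*c/(-1 + r) (Q(c, r) = (2*c)/(-1 + r) = 2*c/(-1 + r))
q = -4
V(s, W) = -3 + 2*s/(-1 + s) (V(s, W) = 2*s/(-1 + s) - 1*3 = 2*s/(-1 + s) - 3 = -3 + 2*s/(-1 + s))
O(w, k) = -42/5 + 6*k + 6*w (O(w, k) = 6*((w + k) + (3 - 1*(-4))/(-1 - 4)) = 6*((k + w) + (3 + 4)/(-5)) = 6*((k + w) - ⅕*7) = 6*((k + w) - 7/5) = 6*(-7/5 + k + w) = -42/5 + 6*k + 6*w)
O(-13, -3) - N(214) = (-42/5 + 6*(-3) + 6*(-13)) - (-51 - 1*214) = (-42/5 - 18 - 78) - (-51 - 214) = -522/5 - 1*(-265) = -522/5 + 265 = 803/5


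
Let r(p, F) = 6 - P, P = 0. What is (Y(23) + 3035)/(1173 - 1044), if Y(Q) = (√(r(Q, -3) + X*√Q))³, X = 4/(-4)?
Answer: 3035/129 + (6 - √23)^(3/2)/129 ≈ 23.537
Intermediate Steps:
r(p, F) = 6 (r(p, F) = 6 - 1*0 = 6 + 0 = 6)
X = -1 (X = 4*(-¼) = -1)
Y(Q) = (6 - √Q)^(3/2) (Y(Q) = (√(6 - √Q))³ = (6 - √Q)^(3/2))
(Y(23) + 3035)/(1173 - 1044) = ((6 - √23)^(3/2) + 3035)/(1173 - 1044) = (3035 + (6 - √23)^(3/2))/129 = (3035 + (6 - √23)^(3/2))*(1/129) = 3035/129 + (6 - √23)^(3/2)/129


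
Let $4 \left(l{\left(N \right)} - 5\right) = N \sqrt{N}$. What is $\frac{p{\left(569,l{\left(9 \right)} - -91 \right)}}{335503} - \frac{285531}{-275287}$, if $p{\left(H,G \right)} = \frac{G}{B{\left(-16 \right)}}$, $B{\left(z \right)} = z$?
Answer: $\frac{6130863310995}{5911015319104} \approx 1.0372$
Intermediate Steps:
$l{\left(N \right)} = 5 + \frac{N^{\frac{3}{2}}}{4}$ ($l{\left(N \right)} = 5 + \frac{N \sqrt{N}}{4} = 5 + \frac{N^{\frac{3}{2}}}{4}$)
$p{\left(H,G \right)} = - \frac{G}{16}$ ($p{\left(H,G \right)} = \frac{G}{-16} = G \left(- \frac{1}{16}\right) = - \frac{G}{16}$)
$\frac{p{\left(569,l{\left(9 \right)} - -91 \right)}}{335503} - \frac{285531}{-275287} = \frac{\left(- \frac{1}{16}\right) \left(\left(5 + \frac{9^{\frac{3}{2}}}{4}\right) - -91\right)}{335503} - \frac{285531}{-275287} = - \frac{\left(5 + \frac{1}{4} \cdot 27\right) + 91}{16} \cdot \frac{1}{335503} - - \frac{285531}{275287} = - \frac{\left(5 + \frac{27}{4}\right) + 91}{16} \cdot \frac{1}{335503} + \frac{285531}{275287} = - \frac{\frac{47}{4} + 91}{16} \cdot \frac{1}{335503} + \frac{285531}{275287} = \left(- \frac{1}{16}\right) \frac{411}{4} \cdot \frac{1}{335503} + \frac{285531}{275287} = \left(- \frac{411}{64}\right) \frac{1}{335503} + \frac{285531}{275287} = - \frac{411}{21472192} + \frac{285531}{275287} = \frac{6130863310995}{5911015319104}$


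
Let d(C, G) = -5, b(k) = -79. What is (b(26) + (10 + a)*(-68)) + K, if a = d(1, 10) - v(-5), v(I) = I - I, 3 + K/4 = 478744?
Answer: 1914545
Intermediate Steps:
K = 1914964 (K = -12 + 4*478744 = -12 + 1914976 = 1914964)
v(I) = 0
a = -5 (a = -5 - 1*0 = -5 + 0 = -5)
(b(26) + (10 + a)*(-68)) + K = (-79 + (10 - 5)*(-68)) + 1914964 = (-79 + 5*(-68)) + 1914964 = (-79 - 340) + 1914964 = -419 + 1914964 = 1914545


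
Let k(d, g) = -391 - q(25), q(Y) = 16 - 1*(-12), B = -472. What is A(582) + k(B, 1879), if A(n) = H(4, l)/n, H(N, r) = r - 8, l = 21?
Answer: -243845/582 ≈ -418.98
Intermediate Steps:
q(Y) = 28 (q(Y) = 16 + 12 = 28)
H(N, r) = -8 + r
k(d, g) = -419 (k(d, g) = -391 - 1*28 = -391 - 28 = -419)
A(n) = 13/n (A(n) = (-8 + 21)/n = 13/n)
A(582) + k(B, 1879) = 13/582 - 419 = -243845/582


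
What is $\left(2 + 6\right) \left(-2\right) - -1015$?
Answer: $999$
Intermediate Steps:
$\left(2 + 6\right) \left(-2\right) - -1015 = 8 \left(-2\right) + 1015 = -16 + 1015 = 999$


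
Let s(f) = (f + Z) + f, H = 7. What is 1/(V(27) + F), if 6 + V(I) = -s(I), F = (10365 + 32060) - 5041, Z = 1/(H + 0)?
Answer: 7/261267 ≈ 2.6793e-5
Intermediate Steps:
Z = ⅐ (Z = 1/(7 + 0) = 1/7 = ⅐ ≈ 0.14286)
s(f) = ⅐ + 2*f (s(f) = (f + ⅐) + f = (⅐ + f) + f = ⅐ + 2*f)
F = 37384 (F = 42425 - 5041 = 37384)
V(I) = -43/7 - 2*I (V(I) = -6 - (⅐ + 2*I) = -6 + (-⅐ - 2*I) = -43/7 - 2*I)
1/(V(27) + F) = 1/((-43/7 - 2*27) + 37384) = 1/((-43/7 - 54) + 37384) = 1/(-421/7 + 37384) = 1/(261267/7) = 7/261267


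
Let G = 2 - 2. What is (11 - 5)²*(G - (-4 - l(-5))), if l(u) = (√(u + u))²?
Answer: -216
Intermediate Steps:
l(u) = 2*u (l(u) = (√(2*u))² = (√2*√u)² = 2*u)
G = 0
(11 - 5)²*(G - (-4 - l(-5))) = (11 - 5)²*(0 - (-4 - 2*(-5))) = 6²*(0 - (-4 - 1*(-10))) = 36*(0 - (-4 + 10)) = 36*(0 - 1*6) = 36*(0 - 6) = 36*(-6) = -216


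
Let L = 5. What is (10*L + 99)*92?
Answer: 13708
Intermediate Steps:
(10*L + 99)*92 = (10*5 + 99)*92 = (50 + 99)*92 = 149*92 = 13708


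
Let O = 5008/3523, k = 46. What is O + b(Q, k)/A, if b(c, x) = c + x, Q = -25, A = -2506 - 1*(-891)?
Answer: 8013937/5689645 ≈ 1.4085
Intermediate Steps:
A = -1615 (A = -2506 + 891 = -1615)
O = 5008/3523 (O = 5008*(1/3523) = 5008/3523 ≈ 1.4215)
O + b(Q, k)/A = 5008/3523 + (-25 + 46)/(-1615) = 5008/3523 + 21*(-1/1615) = 5008/3523 - 21/1615 = 8013937/5689645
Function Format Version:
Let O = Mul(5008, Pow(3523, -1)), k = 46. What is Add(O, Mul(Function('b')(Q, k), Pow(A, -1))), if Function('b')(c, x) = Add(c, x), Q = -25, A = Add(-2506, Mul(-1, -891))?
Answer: Rational(8013937, 5689645) ≈ 1.4085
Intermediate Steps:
A = -1615 (A = Add(-2506, 891) = -1615)
O = Rational(5008, 3523) (O = Mul(5008, Rational(1, 3523)) = Rational(5008, 3523) ≈ 1.4215)
Add(O, Mul(Function('b')(Q, k), Pow(A, -1))) = Add(Rational(5008, 3523), Mul(Add(-25, 46), Pow(-1615, -1))) = Add(Rational(5008, 3523), Mul(21, Rational(-1, 1615))) = Add(Rational(5008, 3523), Rational(-21, 1615)) = Rational(8013937, 5689645)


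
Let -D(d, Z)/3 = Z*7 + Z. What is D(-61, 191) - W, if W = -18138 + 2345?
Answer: 11209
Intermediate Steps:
W = -15793
D(d, Z) = -24*Z (D(d, Z) = -3*(Z*7 + Z) = -3*(7*Z + Z) = -24*Z)
D(-61, 191) - W = -24*191 - 1*(-15793) = -4584 + 15793 = 11209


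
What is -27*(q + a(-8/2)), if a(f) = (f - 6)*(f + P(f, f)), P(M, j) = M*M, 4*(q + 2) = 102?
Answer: 5211/2 ≈ 2605.5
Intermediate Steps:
q = 47/2 (q = -2 + (¼)*102 = -2 + 51/2 = 47/2 ≈ 23.500)
P(M, j) = M²
a(f) = (-6 + f)*(f + f²) (a(f) = (f - 6)*(f + f²) = (-6 + f)*(f + f²))
-27*(q + a(-8/2)) = -27*(47/2 + (-8/2)*(-6 + (-8/2)² - (-40)/2)) = -27*(47/2 + (-8*½)*(-6 + (-8*½)² - (-40)/2)) = -27*(47/2 - 4*(-6 + (-4)² - 5*(-4))) = -27*(47/2 - 4*(-6 + 16 + 20)) = -27*(47/2 - 4*30) = -27*(47/2 - 120) = -27*(-193/2) = 5211/2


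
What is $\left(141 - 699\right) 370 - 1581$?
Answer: $-208041$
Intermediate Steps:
$\left(141 - 699\right) 370 - 1581 = \left(-558\right) 370 - 1581 = -206460 - 1581 = -208041$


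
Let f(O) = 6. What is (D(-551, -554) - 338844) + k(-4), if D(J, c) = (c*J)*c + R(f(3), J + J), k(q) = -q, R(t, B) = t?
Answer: -169449550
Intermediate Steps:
D(J, c) = 6 + J*c² (D(J, c) = (c*J)*c + 6 = (J*c)*c + 6 = J*c² + 6 = 6 + J*c²)
(D(-551, -554) - 338844) + k(-4) = ((6 - 551*(-554)²) - 338844) - 1*(-4) = ((6 - 551*306916) - 338844) + 4 = ((6 - 169110716) - 338844) + 4 = (-169110710 - 338844) + 4 = -169449554 + 4 = -169449550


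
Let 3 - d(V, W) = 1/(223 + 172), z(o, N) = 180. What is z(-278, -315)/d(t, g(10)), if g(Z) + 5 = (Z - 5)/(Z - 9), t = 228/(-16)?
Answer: 17775/296 ≈ 60.051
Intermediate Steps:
t = -57/4 (t = 228*(-1/16) = -57/4 ≈ -14.250)
g(Z) = -5 + (-5 + Z)/(-9 + Z) (g(Z) = -5 + (Z - 5)/(Z - 9) = -5 + (-5 + Z)/(-9 + Z))
d(V, W) = 1184/395 (d(V, W) = 3 - 1/(223 + 172) = 3 - 1/395 = 1184/395)
z(-278, -315)/d(t, g(10)) = 180/(1184/395) = 180*(395/1184) = 17775/296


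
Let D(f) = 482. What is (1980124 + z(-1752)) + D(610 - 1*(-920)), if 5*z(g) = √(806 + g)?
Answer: 1980606 + I*√946/5 ≈ 1.9806e+6 + 6.1514*I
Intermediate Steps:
z(g) = √(806 + g)/5
(1980124 + z(-1752)) + D(610 - 1*(-920)) = (1980124 + √(806 - 1752)/5) + 482 = (1980124 + √(-946)/5) + 482 = (1980124 + (I*√946)/5) + 482 = (1980124 + I*√946/5) + 482 = 1980606 + I*√946/5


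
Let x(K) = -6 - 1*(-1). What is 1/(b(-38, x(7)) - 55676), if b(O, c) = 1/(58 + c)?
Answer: -53/2950827 ≈ -1.7961e-5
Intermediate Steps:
x(K) = -5 (x(K) = -6 + 1 = -5)
1/(b(-38, x(7)) - 55676) = 1/(1/(58 - 5) - 55676) = 1/(1/53 - 55676) = 1/(-2950827/53) = -53/2950827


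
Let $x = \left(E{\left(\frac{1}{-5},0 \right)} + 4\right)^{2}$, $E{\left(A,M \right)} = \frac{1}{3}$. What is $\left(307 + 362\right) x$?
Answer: $\frac{37687}{3} \approx 12562.0$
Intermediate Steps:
$E{\left(A,M \right)} = \frac{1}{3}$
$x = \frac{169}{9}$ ($x = \left(\frac{1}{3} + 4\right)^{2} = \left(\frac{13}{3}\right)^{2} = \frac{169}{9} \approx 18.778$)
$\left(307 + 362\right) x = \left(307 + 362\right) \frac{169}{9} = 669 \cdot \frac{169}{9} = \frac{37687}{3}$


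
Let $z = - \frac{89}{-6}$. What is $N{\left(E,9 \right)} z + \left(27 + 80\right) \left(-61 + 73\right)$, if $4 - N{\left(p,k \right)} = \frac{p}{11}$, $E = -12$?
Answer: $\frac{44864}{33} \approx 1359.5$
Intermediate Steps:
$z = \frac{89}{6}$ ($z = \left(-89\right) \left(- \frac{1}{6}\right) = \frac{89}{6} \approx 14.833$)
$N{\left(p,k \right)} = 4 - \frac{p}{11}$
$N{\left(E,9 \right)} z + \left(27 + 80\right) \left(-61 + 73\right) = \left(4 - - \frac{12}{11}\right) \frac{89}{6} + \left(27 + 80\right) \left(-61 + 73\right) = \left(4 + \frac{12}{11}\right) \frac{89}{6} + 107 \cdot 12 = \frac{56}{11} \cdot \frac{89}{6} + 1284 = \frac{2492}{33} + 1284 = \frac{44864}{33}$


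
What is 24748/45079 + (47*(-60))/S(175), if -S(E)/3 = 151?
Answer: 46111208/6806929 ≈ 6.7742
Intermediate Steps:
S(E) = -453 (S(E) = -3*151 = -453)
24748/45079 + (47*(-60))/S(175) = 24748/45079 + (47*(-60))/(-453) = 24748*(1/45079) - 2820*(-1/453) = 24748/45079 + 940/151 = 46111208/6806929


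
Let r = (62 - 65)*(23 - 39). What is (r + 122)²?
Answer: 28900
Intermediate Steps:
r = 48 (r = -3*(-16) = 48)
(r + 122)² = (48 + 122)² = 170² = 28900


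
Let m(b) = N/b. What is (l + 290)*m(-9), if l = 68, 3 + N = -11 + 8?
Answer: 716/3 ≈ 238.67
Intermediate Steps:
N = -6 (N = -3 + (-11 + 8) = -3 - 3 = -6)
m(b) = -6/b
(l + 290)*m(-9) = (68 + 290)*(-6/(-9)) = 358*(-6*(-⅑)) = 358*(⅔) = 716/3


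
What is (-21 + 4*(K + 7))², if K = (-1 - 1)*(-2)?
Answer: 529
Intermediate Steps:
K = 4 (K = -2*(-2) = 4)
(-21 + 4*(K + 7))² = (-21 + 4*(4 + 7))² = (-21 + 4*11)² = (-21 + 44)² = 23² = 529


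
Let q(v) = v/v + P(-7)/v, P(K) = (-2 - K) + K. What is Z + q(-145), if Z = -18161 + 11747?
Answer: -929883/145 ≈ -6413.0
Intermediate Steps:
P(K) = -2
Z = -6414
q(v) = 1 - 2/v (q(v) = v/v - 2/v = 1 - 2/v)
Z + q(-145) = -6414 + (-2 - 145)/(-145) = -6414 - 1/145*(-147) = -6414 + 147/145 = -929883/145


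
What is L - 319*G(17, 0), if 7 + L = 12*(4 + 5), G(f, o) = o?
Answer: 101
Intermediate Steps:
L = 101 (L = -7 + 12*(4 + 5) = -7 + 12*9 = -7 + 108 = 101)
L - 319*G(17, 0) = 101 - 319*0 = 101 + 0 = 101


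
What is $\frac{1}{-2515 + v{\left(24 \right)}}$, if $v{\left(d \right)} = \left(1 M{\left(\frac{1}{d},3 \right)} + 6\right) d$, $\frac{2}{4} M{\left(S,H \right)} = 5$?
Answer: $- \frac{1}{2131} \approx -0.00046926$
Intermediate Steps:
$M{\left(S,H \right)} = 10$ ($M{\left(S,H \right)} = 2 \cdot 5 = 10$)
$v{\left(d \right)} = 16 d$ ($v{\left(d \right)} = \left(1 \cdot 10 + 6\right) d = \left(10 + 6\right) d = 16 d$)
$\frac{1}{-2515 + v{\left(24 \right)}} = \frac{1}{-2515 + 16 \cdot 24} = \frac{1}{-2515 + 384} = \frac{1}{-2131} = - \frac{1}{2131}$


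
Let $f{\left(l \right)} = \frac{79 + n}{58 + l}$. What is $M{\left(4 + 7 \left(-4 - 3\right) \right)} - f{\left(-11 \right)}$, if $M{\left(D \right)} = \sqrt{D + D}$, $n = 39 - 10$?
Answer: $- \frac{108}{47} + 3 i \sqrt{10} \approx -2.2979 + 9.4868 i$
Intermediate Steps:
$n = 29$
$M{\left(D \right)} = \sqrt{2} \sqrt{D}$ ($M{\left(D \right)} = \sqrt{2 D} = \sqrt{2} \sqrt{D}$)
$f{\left(l \right)} = \frac{108}{58 + l}$ ($f{\left(l \right)} = \frac{79 + 29}{58 + l} = \frac{108}{58 + l}$)
$M{\left(4 + 7 \left(-4 - 3\right) \right)} - f{\left(-11 \right)} = \sqrt{2} \sqrt{4 + 7 \left(-4 - 3\right)} - \frac{108}{58 - 11} = \sqrt{2} \sqrt{4 + 7 \left(-4 - 3\right)} - \frac{108}{47} = \sqrt{2} \sqrt{4 + 7 \left(-7\right)} - 108 \cdot \frac{1}{47} = \sqrt{2} \sqrt{4 - 49} - \frac{108}{47} = \sqrt{2} \sqrt{-45} - \frac{108}{47} = \sqrt{2} \cdot 3 i \sqrt{5} - \frac{108}{47} = 3 i \sqrt{10} - \frac{108}{47} = - \frac{108}{47} + 3 i \sqrt{10}$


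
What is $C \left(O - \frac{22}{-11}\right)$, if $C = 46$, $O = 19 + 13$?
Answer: $1564$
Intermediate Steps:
$O = 32$
$C \left(O - \frac{22}{-11}\right) = 46 \left(32 - \frac{22}{-11}\right) = 46 \left(32 - -2\right) = 46 \left(32 + 2\right) = 46 \cdot 34 = 1564$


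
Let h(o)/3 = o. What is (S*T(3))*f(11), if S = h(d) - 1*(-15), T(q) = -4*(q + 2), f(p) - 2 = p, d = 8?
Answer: -10140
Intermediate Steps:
f(p) = 2 + p
h(o) = 3*o
T(q) = -8 - 4*q (T(q) = -4*(2 + q) = -8 - 4*q)
S = 39 (S = 3*8 - 1*(-15) = 24 + 15 = 39)
(S*T(3))*f(11) = (39*(-8 - 4*3))*(2 + 11) = (39*(-8 - 12))*13 = (39*(-20))*13 = -780*13 = -10140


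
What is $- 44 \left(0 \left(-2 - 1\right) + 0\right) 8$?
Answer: $0$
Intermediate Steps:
$- 44 \left(0 \left(-2 - 1\right) + 0\right) 8 = - 44 \left(0 \left(-3\right) + 0\right) 8 = - 44 \left(0 + 0\right) 8 = \left(-44\right) 0 \cdot 8 = 0 \cdot 8 = 0$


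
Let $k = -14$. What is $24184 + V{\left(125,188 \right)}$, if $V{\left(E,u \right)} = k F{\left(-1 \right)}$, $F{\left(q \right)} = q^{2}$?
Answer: $24170$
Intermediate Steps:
$V{\left(E,u \right)} = -14$ ($V{\left(E,u \right)} = - 14 \left(-1\right)^{2} = \left(-14\right) 1 = -14$)
$24184 + V{\left(125,188 \right)} = 24184 - 14 = 24170$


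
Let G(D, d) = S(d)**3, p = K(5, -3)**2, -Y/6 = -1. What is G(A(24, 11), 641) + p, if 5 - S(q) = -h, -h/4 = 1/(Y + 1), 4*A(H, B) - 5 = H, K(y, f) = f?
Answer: 32878/343 ≈ 95.854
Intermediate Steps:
Y = 6 (Y = -6*(-1) = 6)
p = 9 (p = (-3)**2 = 9)
A(H, B) = 5/4 + H/4
h = -4/7 (h = -4/(6 + 1) = -4/7 ≈ -0.57143)
S(q) = 31/7 (S(q) = 5 - (-1)*(-4)/7 = 5 - 1*4/7 = 5 - 4/7 = 31/7)
G(D, d) = 29791/343 (G(D, d) = (31/7)**3 = 29791/343)
G(A(24, 11), 641) + p = 29791/343 + 9 = 32878/343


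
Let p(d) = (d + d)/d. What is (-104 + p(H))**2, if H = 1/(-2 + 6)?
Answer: 10404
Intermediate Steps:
H = 1/4 ≈ 0.25000
p(d) = 2 (p(d) = (2*d)/d = 2)
(-104 + p(H))**2 = (-104 + 2)**2 = (-102)**2 = 10404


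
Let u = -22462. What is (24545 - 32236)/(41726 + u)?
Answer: -7691/19264 ≈ -0.39924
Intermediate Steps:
(24545 - 32236)/(41726 + u) = (24545 - 32236)/(41726 - 22462) = -7691/19264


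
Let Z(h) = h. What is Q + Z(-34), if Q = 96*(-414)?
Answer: -39778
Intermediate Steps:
Q = -39744
Q + Z(-34) = -39744 - 34 = -39778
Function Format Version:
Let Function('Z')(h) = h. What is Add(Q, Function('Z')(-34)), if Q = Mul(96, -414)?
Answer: -39778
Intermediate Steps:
Q = -39744
Add(Q, Function('Z')(-34)) = Add(-39744, -34) = -39778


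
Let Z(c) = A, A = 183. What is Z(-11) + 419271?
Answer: 419454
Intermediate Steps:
Z(c) = 183
Z(-11) + 419271 = 183 + 419271 = 419454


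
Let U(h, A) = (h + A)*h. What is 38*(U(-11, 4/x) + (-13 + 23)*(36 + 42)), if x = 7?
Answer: 237994/7 ≈ 33999.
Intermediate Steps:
U(h, A) = h*(A + h) (U(h, A) = (A + h)*h = h*(A + h))
38*(U(-11, 4/x) + (-13 + 23)*(36 + 42)) = 38*(-11*(4/7 - 11) + (-13 + 23)*(36 + 42)) = 38*(-11*(4*(⅐) - 11) + 10*78) = 38*(-11*(4/7 - 11) + 780) = 38*(-11*(-73/7) + 780) = 38*(803/7 + 780) = 38*(6263/7) = 237994/7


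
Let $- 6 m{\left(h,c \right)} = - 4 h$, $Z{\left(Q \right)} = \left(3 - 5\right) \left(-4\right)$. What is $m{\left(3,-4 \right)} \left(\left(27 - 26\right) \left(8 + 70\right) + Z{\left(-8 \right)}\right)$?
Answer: $172$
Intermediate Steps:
$Z{\left(Q \right)} = 8$ ($Z{\left(Q \right)} = \left(-2\right) \left(-4\right) = 8$)
$m{\left(h,c \right)} = \frac{2 h}{3}$ ($m{\left(h,c \right)} = - \frac{\left(-4\right) h}{6} = \frac{2 h}{3}$)
$m{\left(3,-4 \right)} \left(\left(27 - 26\right) \left(8 + 70\right) + Z{\left(-8 \right)}\right) = \frac{2}{3} \cdot 3 \left(\left(27 - 26\right) \left(8 + 70\right) + 8\right) = 2 \left(1 \cdot 78 + 8\right) = 2 \left(78 + 8\right) = 2 \cdot 86 = 172$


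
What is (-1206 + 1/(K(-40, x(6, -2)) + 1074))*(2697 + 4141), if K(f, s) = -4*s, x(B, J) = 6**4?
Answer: -16946823959/2055 ≈ -8.2466e+6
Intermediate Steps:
x(B, J) = 1296
(-1206 + 1/(K(-40, x(6, -2)) + 1074))*(2697 + 4141) = (-1206 + 1/(-4*1296 + 1074))*(2697 + 4141) = (-1206 + 1/(-5184 + 1074))*6838 = (-1206 + 1/(-4110))*6838 = (-1206 - 1/4110)*6838 = -4956661/4110*6838 = -16946823959/2055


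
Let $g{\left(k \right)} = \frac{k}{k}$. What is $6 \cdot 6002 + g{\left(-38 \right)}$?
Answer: $36013$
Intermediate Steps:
$g{\left(k \right)} = 1$
$6 \cdot 6002 + g{\left(-38 \right)} = 6 \cdot 6002 + 1 = 36012 + 1 = 36013$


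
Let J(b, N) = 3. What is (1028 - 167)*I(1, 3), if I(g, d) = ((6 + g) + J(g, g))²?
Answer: 86100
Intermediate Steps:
I(g, d) = (9 + g)² (I(g, d) = ((6 + g) + 3)² = (9 + g)²)
(1028 - 167)*I(1, 3) = (1028 - 167)*(9 + 1)² = 861*10² = 861*100 = 86100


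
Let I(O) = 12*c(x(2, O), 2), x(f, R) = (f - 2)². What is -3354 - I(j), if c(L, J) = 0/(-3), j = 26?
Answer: -3354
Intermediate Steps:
x(f, R) = (-2 + f)²
c(L, J) = 0 (c(L, J) = 0*(-⅓) = 0)
I(O) = 0 (I(O) = 12*0 = 0)
-3354 - I(j) = -3354 - 1*0 = -3354 + 0 = -3354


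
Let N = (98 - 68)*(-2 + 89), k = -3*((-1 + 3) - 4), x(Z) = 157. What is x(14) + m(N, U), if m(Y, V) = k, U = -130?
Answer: 163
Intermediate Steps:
k = 6 (k = -3*(2 - 4) = -3*(-2) = 6)
N = 2610 (N = 30*87 = 2610)
m(Y, V) = 6
x(14) + m(N, U) = 157 + 6 = 163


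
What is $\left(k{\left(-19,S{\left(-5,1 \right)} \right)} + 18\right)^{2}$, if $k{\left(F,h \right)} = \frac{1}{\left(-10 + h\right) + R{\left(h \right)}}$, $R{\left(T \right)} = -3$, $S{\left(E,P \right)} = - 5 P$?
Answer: $\frac{104329}{324} \approx 322.0$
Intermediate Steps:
$k{\left(F,h \right)} = \frac{1}{-13 + h}$ ($k{\left(F,h \right)} = \frac{1}{\left(-10 + h\right) - 3} = \frac{1}{-13 + h}$)
$\left(k{\left(-19,S{\left(-5,1 \right)} \right)} + 18\right)^{2} = \left(\frac{1}{-13 - 5} + 18\right)^{2} = \left(\frac{1}{-18} + 18\right)^{2} = \left(- \frac{1}{18} + 18\right)^{2} = \left(\frac{323}{18}\right)^{2} = \frac{104329}{324}$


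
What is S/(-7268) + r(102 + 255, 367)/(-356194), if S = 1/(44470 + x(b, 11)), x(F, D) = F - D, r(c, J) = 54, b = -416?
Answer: -8643000245/57009655410828 ≈ -0.00015161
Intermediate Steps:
S = 1/44043 (S = 1/(44470 + (-416 - 1*11)) = 1/(44470 + (-416 - 11)) = 1/(44470 - 427) = 1/44043 ≈ 2.2705e-5)
S/(-7268) + r(102 + 255, 367)/(-356194) = (1/44043)/(-7268) + 54/(-356194) = (1/44043)*(-1/7268) + 54*(-1/356194) = -1/320104524 - 27/178097 = -8643000245/57009655410828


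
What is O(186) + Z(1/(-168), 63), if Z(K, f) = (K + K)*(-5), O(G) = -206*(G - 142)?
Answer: -761371/84 ≈ -9063.9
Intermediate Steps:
O(G) = 29252 - 206*G (O(G) = -206*(-142 + G) = 29252 - 206*G)
Z(K, f) = -10*K (Z(K, f) = (2*K)*(-5) = -10*K)
O(186) + Z(1/(-168), 63) = (29252 - 206*186) - 10/(-168) = (29252 - 38316) - 10*(-1/168) = -9064 + 5/84 = -761371/84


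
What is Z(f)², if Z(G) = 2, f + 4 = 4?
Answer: 4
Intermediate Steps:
f = 0 (f = -4 + 4 = 0)
Z(f)² = 2² = 4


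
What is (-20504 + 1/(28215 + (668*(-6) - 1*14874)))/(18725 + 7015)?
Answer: -191363831/240231420 ≈ -0.79658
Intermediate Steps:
(-20504 + 1/(28215 + (668*(-6) - 1*14874)))/(18725 + 7015) = (-20504 + 1/(28215 + (-4008 - 14874)))/25740 = (-20504 + 1/(28215 - 18882))*(1/25740) = (-20504 + 1/9333)*(1/25740) = -191363831/9333*1/25740 = -191363831/240231420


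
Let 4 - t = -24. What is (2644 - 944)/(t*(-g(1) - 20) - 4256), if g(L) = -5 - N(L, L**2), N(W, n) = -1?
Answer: -425/1176 ≈ -0.36139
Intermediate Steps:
t = 28 (t = 4 - 1*(-24) = 4 + 24 = 28)
g(L) = -4 (g(L) = -5 - 1*(-1) = -5 + 1 = -4)
(2644 - 944)/(t*(-g(1) - 20) - 4256) = (2644 - 944)/(28*(-1*(-4) - 20) - 4256) = 1700/(28*(4 - 20) - 4256) = 1700/(28*(-16) - 4256) = 1700/(-448 - 4256) = 1700/(-4704) = 1700*(-1/4704) = -425/1176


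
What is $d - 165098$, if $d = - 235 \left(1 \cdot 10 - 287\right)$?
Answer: $-100003$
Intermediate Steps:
$d = 65095$ ($d = - 235 \left(10 - 287\right) = \left(-235\right) \left(-277\right) = 65095$)
$d - 165098 = 65095 - 165098 = -100003$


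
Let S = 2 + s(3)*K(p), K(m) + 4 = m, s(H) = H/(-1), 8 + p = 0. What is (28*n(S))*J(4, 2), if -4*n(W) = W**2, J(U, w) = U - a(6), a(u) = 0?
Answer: -40432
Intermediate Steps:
p = -8 (p = -8 + 0 = -8)
s(H) = -H (s(H) = H*(-1) = -H)
K(m) = -4 + m
S = 38 (S = 2 + (-1*3)*(-4 - 8) = 2 - 3*(-12) = 2 + 36 = 38)
J(U, w) = U (J(U, w) = U - 1*0 = U + 0 = U)
n(W) = -W**2/4
(28*n(S))*J(4, 2) = (28*(-1/4*38**2))*4 = (28*(-1/4*1444))*4 = (28*(-361))*4 = -10108*4 = -40432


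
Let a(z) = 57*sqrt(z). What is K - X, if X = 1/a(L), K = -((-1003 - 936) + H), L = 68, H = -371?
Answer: 2310 - sqrt(17)/1938 ≈ 2310.0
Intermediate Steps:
K = 2310 (K = -((-1003 - 936) - 371) = -(-1939 - 371) = -1*(-2310) = 2310)
X = sqrt(17)/1938 (X = 1/(57*sqrt(68)) = 1/(57*(2*sqrt(17))) = 1/(114*sqrt(17)) = sqrt(17)/1938 ≈ 0.0021275)
K - X = 2310 - sqrt(17)/1938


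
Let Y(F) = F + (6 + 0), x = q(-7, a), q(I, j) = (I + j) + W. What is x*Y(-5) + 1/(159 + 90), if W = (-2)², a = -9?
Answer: -2987/249 ≈ -11.996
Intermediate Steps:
W = 4
q(I, j) = 4 + I + j (q(I, j) = (I + j) + 4 = 4 + I + j)
x = -12 (x = 4 - 7 - 9 = -12)
Y(F) = 6 + F (Y(F) = F + 6 = 6 + F)
x*Y(-5) + 1/(159 + 90) = -12*(6 - 5) + 1/(159 + 90) = -12*1 + 1/249 = -12 + 1/249 = -2987/249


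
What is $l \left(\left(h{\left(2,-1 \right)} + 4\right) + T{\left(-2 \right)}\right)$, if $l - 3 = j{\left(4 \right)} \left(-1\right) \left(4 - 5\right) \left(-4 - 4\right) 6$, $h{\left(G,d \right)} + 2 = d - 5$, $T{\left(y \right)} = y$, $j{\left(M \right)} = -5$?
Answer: $-1458$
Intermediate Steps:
$h{\left(G,d \right)} = -7 + d$ ($h{\left(G,d \right)} = -2 + \left(d - 5\right) = -2 + \left(-5 + d\right) = -7 + d$)
$l = 243$ ($l = 3 + \left(-5\right) \left(-1\right) \left(4 - 5\right) \left(-4 - 4\right) 6 = 3 + 5 \left(\left(-1\right) \left(-8\right)\right) 6 = 3 + 5 \cdot 8 \cdot 6 = 3 + 40 \cdot 6 = 3 + 240 = 243$)
$l \left(\left(h{\left(2,-1 \right)} + 4\right) + T{\left(-2 \right)}\right) = 243 \left(\left(\left(-7 - 1\right) + 4\right) - 2\right) = 243 \left(\left(-8 + 4\right) - 2\right) = 243 \left(-4 - 2\right) = 243 \left(-6\right) = -1458$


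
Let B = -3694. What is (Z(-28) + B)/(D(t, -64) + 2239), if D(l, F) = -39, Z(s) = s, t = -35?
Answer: -1861/1100 ≈ -1.6918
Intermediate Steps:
(Z(-28) + B)/(D(t, -64) + 2239) = (-28 - 3694)/(-39 + 2239) = -3722/2200 = -3722*1/2200 = -1861/1100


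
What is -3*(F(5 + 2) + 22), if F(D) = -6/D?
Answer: -444/7 ≈ -63.429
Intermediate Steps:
-3*(F(5 + 2) + 22) = -3*(-6/(5 + 2) + 22) = -3*(-6/7 + 22) = -3*148/7 = -444/7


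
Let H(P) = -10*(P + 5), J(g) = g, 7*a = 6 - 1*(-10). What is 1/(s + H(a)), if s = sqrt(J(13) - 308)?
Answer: -714/54911 - 49*I*sqrt(295)/274555 ≈ -0.013003 - 0.0030653*I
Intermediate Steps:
a = 16/7 (a = (6 - 1*(-10))/7 = (6 + 10)/7 = (1/7)*16 = 16/7 ≈ 2.2857)
H(P) = -50 - 10*P (H(P) = -10*(5 + P) = -50 - 10*P)
s = I*sqrt(295) (s = sqrt(13 - 308) = sqrt(-295) = I*sqrt(295) ≈ 17.176*I)
1/(s + H(a)) = 1/(I*sqrt(295) + (-50 - 10*16/7)) = 1/(I*sqrt(295) + (-50 - 160/7)) = 1/(I*sqrt(295) - 510/7) = 1/(-510/7 + I*sqrt(295))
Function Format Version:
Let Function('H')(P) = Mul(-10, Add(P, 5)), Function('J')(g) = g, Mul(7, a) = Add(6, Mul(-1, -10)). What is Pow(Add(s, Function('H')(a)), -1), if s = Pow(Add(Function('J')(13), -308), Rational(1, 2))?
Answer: Add(Rational(-714, 54911), Mul(Rational(-49, 274555), I, Pow(295, Rational(1, 2)))) ≈ Add(-0.013003, Mul(-0.0030653, I))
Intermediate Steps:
a = Rational(16, 7) (a = Mul(Rational(1, 7), Add(6, Mul(-1, -10))) = Mul(Rational(1, 7), Add(6, 10)) = Mul(Rational(1, 7), 16) = Rational(16, 7) ≈ 2.2857)
Function('H')(P) = Add(-50, Mul(-10, P)) (Function('H')(P) = Mul(-10, Add(5, P)) = Add(-50, Mul(-10, P)))
s = Mul(I, Pow(295, Rational(1, 2))) (s = Pow(Add(13, -308), Rational(1, 2)) = Pow(-295, Rational(1, 2)) = Mul(I, Pow(295, Rational(1, 2))) ≈ Mul(17.176, I))
Pow(Add(s, Function('H')(a)), -1) = Pow(Add(Mul(I, Pow(295, Rational(1, 2))), Add(-50, Mul(-10, Rational(16, 7)))), -1) = Pow(Add(Mul(I, Pow(295, Rational(1, 2))), Add(-50, Rational(-160, 7))), -1) = Pow(Add(Mul(I, Pow(295, Rational(1, 2))), Rational(-510, 7)), -1) = Pow(Add(Rational(-510, 7), Mul(I, Pow(295, Rational(1, 2)))), -1)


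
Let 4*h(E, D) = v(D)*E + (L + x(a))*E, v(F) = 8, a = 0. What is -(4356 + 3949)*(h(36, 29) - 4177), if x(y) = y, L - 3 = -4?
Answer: 34166770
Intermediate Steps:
L = -1 (L = 3 - 4 = -1)
h(E, D) = 7*E/4 (h(E, D) = (8*E + (-1 + 0)*E)/4 = (8*E - E)/4 = (7*E)/4 = 7*E/4)
-(4356 + 3949)*(h(36, 29) - 4177) = -(4356 + 3949)*((7/4)*36 - 4177) = -8305*(63 - 4177) = -8305*(-4114) = -1*(-34166770) = 34166770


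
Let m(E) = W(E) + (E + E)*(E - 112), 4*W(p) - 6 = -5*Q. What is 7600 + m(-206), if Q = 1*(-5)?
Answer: 554495/4 ≈ 1.3862e+5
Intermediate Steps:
Q = -5
W(p) = 31/4 (W(p) = 3/2 + (-5*(-5))/4 = 3/2 + (¼)*25 = 3/2 + 25/4 = 31/4)
m(E) = 31/4 + 2*E*(-112 + E) (m(E) = 31/4 + (E + E)*(E - 112) = 31/4 + (2*E)*(-112 + E) = 31/4 + 2*E*(-112 + E))
7600 + m(-206) = 7600 + (31/4 - 224*(-206) + 2*(-206)²) = 7600 + (31/4 + 46144 + 2*42436) = 7600 + (31/4 + 46144 + 84872) = 7600 + 524095/4 = 554495/4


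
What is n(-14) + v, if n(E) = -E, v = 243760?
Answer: 243774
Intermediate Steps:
n(-14) + v = -1*(-14) + 243760 = 14 + 243760 = 243774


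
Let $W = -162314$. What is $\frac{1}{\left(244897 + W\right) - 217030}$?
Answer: $- \frac{1}{134447} \approx -7.4379 \cdot 10^{-6}$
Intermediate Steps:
$\frac{1}{\left(244897 + W\right) - 217030} = \frac{1}{\left(244897 - 162314\right) - 217030} = \frac{1}{82583 - 217030} = \frac{1}{-134447} = - \frac{1}{134447}$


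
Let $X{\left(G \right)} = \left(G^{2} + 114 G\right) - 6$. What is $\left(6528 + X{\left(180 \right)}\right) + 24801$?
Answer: $84243$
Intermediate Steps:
$X{\left(G \right)} = -6 + G^{2} + 114 G$
$\left(6528 + X{\left(180 \right)}\right) + 24801 = \left(6528 + \left(-6 + 180^{2} + 114 \cdot 180\right)\right) + 24801 = \left(6528 + \left(-6 + 32400 + 20520\right)\right) + 24801 = \left(6528 + 52914\right) + 24801 = 59442 + 24801 = 84243$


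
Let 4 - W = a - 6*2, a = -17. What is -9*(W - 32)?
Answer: -9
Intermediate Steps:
W = 33 (W = 4 - (-17 - 6*2) = 4 - (-17 - 1*12) = 4 - (-17 - 12) = 4 - 1*(-29) = 4 + 29 = 33)
-9*(W - 32) = -9*(33 - 32) = -9*1 = -9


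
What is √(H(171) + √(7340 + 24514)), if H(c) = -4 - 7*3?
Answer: √(-25 + √31854) ≈ 12.389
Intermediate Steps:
H(c) = -25 (H(c) = -4 - 21 = -25)
√(H(171) + √(7340 + 24514)) = √(-25 + √(7340 + 24514)) = √(-25 + √31854)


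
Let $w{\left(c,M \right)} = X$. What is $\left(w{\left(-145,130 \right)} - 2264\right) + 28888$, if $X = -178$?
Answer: $26446$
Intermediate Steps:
$w{\left(c,M \right)} = -178$
$\left(w{\left(-145,130 \right)} - 2264\right) + 28888 = \left(-178 - 2264\right) + 28888 = -2442 + 28888 = 26446$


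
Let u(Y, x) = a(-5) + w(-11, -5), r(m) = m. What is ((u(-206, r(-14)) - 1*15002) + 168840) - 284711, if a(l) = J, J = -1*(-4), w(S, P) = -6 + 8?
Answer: -130867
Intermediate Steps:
w(S, P) = 2
J = 4
a(l) = 4
u(Y, x) = 6 (u(Y, x) = 4 + 2 = 6)
((u(-206, r(-14)) - 1*15002) + 168840) - 284711 = ((6 - 1*15002) + 168840) - 284711 = ((6 - 15002) + 168840) - 284711 = (-14996 + 168840) - 284711 = 153844 - 284711 = -130867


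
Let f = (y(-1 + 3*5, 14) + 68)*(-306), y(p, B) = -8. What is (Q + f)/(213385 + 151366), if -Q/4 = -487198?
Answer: 1930432/364751 ≈ 5.2925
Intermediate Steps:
Q = 1948792 (Q = -4*(-487198) = 1948792)
f = -18360 (f = (-8 + 68)*(-306) = 60*(-306) = -18360)
(Q + f)/(213385 + 151366) = (1948792 - 18360)/(213385 + 151366) = 1930432/364751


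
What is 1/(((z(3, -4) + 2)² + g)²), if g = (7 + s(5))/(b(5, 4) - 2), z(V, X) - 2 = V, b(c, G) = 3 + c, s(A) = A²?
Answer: 9/26569 ≈ 0.00033874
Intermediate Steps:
z(V, X) = 2 + V
g = 16/3 (g = (7 + 5²)/((3 + 5) - 2) = (7 + 25)/(8 - 2) = 32/6 = 32*(⅙) = 16/3 ≈ 5.3333)
1/(((z(3, -4) + 2)² + g)²) = 1/((((2 + 3) + 2)² + 16/3)²) = 1/(((5 + 2)² + 16/3)²) = 1/((7² + 16/3)²) = 1/((49 + 16/3)²) = 1/((163/3)²) = 1/(26569/9) = 9/26569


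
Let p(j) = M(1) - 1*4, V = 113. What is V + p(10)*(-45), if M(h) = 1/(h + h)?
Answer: 541/2 ≈ 270.50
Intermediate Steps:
M(h) = 1/(2*h)
p(j) = -7/2 (p(j) = (½)/1 - 1*4 = (½)*1 - 4 = ½ - 4 = -7/2)
V + p(10)*(-45) = 113 - 7/2*(-45) = 113 + 315/2 = 541/2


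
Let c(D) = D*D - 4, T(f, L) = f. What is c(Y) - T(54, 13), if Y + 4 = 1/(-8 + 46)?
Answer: -60951/1444 ≈ -42.210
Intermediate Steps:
Y = -151/38 (Y = -4 + 1/(-8 + 46) = -4 + 1/38 = -151/38 ≈ -3.9737)
c(D) = -4 + D² (c(D) = D² - 4 = -4 + D²)
c(Y) - T(54, 13) = (-4 + (-151/38)²) - 1*54 = (-4 + 22801/1444) - 54 = 17025/1444 - 54 = -60951/1444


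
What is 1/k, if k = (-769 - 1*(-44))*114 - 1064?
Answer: -1/83714 ≈ -1.1945e-5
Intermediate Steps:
k = -83714 (k = (-769 + 44)*114 - 1064 = -725*114 - 1064 = -82650 - 1064 = -83714)
1/k = 1/(-83714) = -1/83714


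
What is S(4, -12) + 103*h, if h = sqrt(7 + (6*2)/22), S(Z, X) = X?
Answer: -12 + 103*sqrt(913)/11 ≈ 270.93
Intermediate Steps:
h = sqrt(913)/11 (h = sqrt(7 + 12*(1/22)) = sqrt(7 + 6/11) = sqrt(83/11) = sqrt(913)/11 ≈ 2.7469)
S(4, -12) + 103*h = -12 + 103*(sqrt(913)/11) = -12 + 103*sqrt(913)/11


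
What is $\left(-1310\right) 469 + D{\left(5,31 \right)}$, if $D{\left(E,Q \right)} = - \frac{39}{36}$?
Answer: $- \frac{7372693}{12} \approx -6.1439 \cdot 10^{5}$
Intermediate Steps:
$D{\left(E,Q \right)} = - \frac{13}{12}$ ($D{\left(E,Q \right)} = \left(-39\right) \frac{1}{36} = - \frac{13}{12}$)
$\left(-1310\right) 469 + D{\left(5,31 \right)} = \left(-1310\right) 469 - \frac{13}{12} = -614390 - \frac{13}{12} = - \frac{7372693}{12}$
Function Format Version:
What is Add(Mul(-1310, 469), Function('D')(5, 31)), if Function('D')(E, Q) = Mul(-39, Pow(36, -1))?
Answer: Rational(-7372693, 12) ≈ -6.1439e+5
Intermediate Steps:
Function('D')(E, Q) = Rational(-13, 12) (Function('D')(E, Q) = Mul(-39, Rational(1, 36)) = Rational(-13, 12))
Add(Mul(-1310, 469), Function('D')(5, 31)) = Add(Mul(-1310, 469), Rational(-13, 12)) = Add(-614390, Rational(-13, 12)) = Rational(-7372693, 12)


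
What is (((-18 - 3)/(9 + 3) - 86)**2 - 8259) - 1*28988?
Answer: -472751/16 ≈ -29547.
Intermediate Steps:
(((-18 - 3)/(9 + 3) - 86)**2 - 8259) - 1*28988 = ((-21/12 - 86)**2 - 8259) - 28988 = ((-21*1/12 - 86)**2 - 8259) - 28988 = ((-7/4 - 86)**2 - 8259) - 28988 = ((-351/4)**2 - 8259) - 28988 = (123201/16 - 8259) - 28988 = -8943/16 - 28988 = -472751/16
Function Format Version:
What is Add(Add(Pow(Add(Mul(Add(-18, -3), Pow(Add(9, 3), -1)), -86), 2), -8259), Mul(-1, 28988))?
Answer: Rational(-472751, 16) ≈ -29547.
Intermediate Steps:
Add(Add(Pow(Add(Mul(Add(-18, -3), Pow(Add(9, 3), -1)), -86), 2), -8259), Mul(-1, 28988)) = Add(Add(Pow(Add(Mul(-21, Pow(12, -1)), -86), 2), -8259), -28988) = Add(Add(Pow(Add(Mul(-21, Rational(1, 12)), -86), 2), -8259), -28988) = Add(Add(Pow(Add(Rational(-7, 4), -86), 2), -8259), -28988) = Add(Add(Pow(Rational(-351, 4), 2), -8259), -28988) = Add(Add(Rational(123201, 16), -8259), -28988) = Add(Rational(-8943, 16), -28988) = Rational(-472751, 16)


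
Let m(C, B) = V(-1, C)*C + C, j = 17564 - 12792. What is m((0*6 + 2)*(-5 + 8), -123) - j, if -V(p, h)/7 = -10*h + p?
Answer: -2204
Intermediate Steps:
V(p, h) = -7*p + 70*h (V(p, h) = -7*(-10*h + p) = -7*(p - 10*h) = -7*p + 70*h)
j = 4772
m(C, B) = C + C*(7 + 70*C) (m(C, B) = (-7*(-1) + 70*C)*C + C = (7 + 70*C)*C + C = C*(7 + 70*C) + C = C + C*(7 + 70*C))
m((0*6 + 2)*(-5 + 8), -123) - j = 2*((0*6 + 2)*(-5 + 8))*(4 + 35*((0*6 + 2)*(-5 + 8))) - 1*4772 = 2*((0 + 2)*3)*(4 + 35*((0 + 2)*3)) - 4772 = 2*(2*3)*(4 + 35*(2*3)) - 4772 = 2*6*(4 + 35*6) - 4772 = 2*6*(4 + 210) - 4772 = 2*6*214 - 4772 = 2568 - 4772 = -2204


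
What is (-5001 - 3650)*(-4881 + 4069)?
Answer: 7024612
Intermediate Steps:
(-5001 - 3650)*(-4881 + 4069) = -8651*(-812) = 7024612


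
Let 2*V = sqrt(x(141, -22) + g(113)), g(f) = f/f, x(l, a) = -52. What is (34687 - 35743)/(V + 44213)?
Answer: -186755712/7819157527 + 2112*I*sqrt(51)/7819157527 ≈ -0.023884 + 1.9289e-6*I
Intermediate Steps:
g(f) = 1
V = I*sqrt(51)/2 (V = sqrt(-52 + 1)/2 = sqrt(-51)/2 = (I*sqrt(51))/2 = I*sqrt(51)/2 ≈ 3.5707*I)
(34687 - 35743)/(V + 44213) = (34687 - 35743)/(I*sqrt(51)/2 + 44213) = -1056/(44213 + I*sqrt(51)/2)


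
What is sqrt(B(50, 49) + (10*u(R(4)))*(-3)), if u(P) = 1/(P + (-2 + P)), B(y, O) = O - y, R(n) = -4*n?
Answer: I*sqrt(34)/17 ≈ 0.343*I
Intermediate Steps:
u(P) = 1/(-2 + 2*P)
sqrt(B(50, 49) + (10*u(R(4)))*(-3)) = sqrt((49 - 1*50) + (10*(1/(2*(-1 - 4*4))))*(-3)) = sqrt((49 - 50) + (10*(1/(2*(-1 - 16))))*(-3)) = sqrt(-1 + (10*((1/2)/(-17)))*(-3)) = sqrt(-1 + (10*((1/2)*(-1/17)))*(-3)) = sqrt(-1 + (10*(-1/34))*(-3)) = sqrt(-1 - 5/17*(-3)) = sqrt(-1 + 15/17) = sqrt(-2/17) = I*sqrt(34)/17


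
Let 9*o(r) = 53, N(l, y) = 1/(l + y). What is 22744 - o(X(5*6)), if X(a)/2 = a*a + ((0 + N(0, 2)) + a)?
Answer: 204643/9 ≈ 22738.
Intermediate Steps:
X(a) = 1 + 2*a + 2*a² (X(a) = 2*(a*a + ((0 + 1/(0 + 2)) + a)) = 2*(a² + ((0 + 1/2) + a)) = 2*(a² + ((0 + ½) + a)) = 2*(a² + (½ + a)) = 2*(½ + a + a²) = 1 + 2*a + 2*a²)
o(r) = 53/9 (o(r) = (⅑)*53 = 53/9)
22744 - o(X(5*6)) = 22744 - 1*53/9 = 22744 - 53/9 = 204643/9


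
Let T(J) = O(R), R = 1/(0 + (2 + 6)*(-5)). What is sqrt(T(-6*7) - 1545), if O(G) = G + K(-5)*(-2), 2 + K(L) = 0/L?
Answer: 9*I*sqrt(7610)/20 ≈ 39.256*I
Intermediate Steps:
K(L) = -2 (K(L) = -2 + 0/L = -2 + 0 = -2)
R = -1/40 (R = 1/(0 + 8*(-5)) = 1/(0 - 40) = 1/(-40) = -1/40 ≈ -0.025000)
O(G) = 4 + G (O(G) = G - 2*(-2) = G + 4 = 4 + G)
T(J) = 159/40 (T(J) = 4 - 1/40 = 159/40)
sqrt(T(-6*7) - 1545) = sqrt(159/40 - 1545) = sqrt(-61641/40) = 9*I*sqrt(7610)/20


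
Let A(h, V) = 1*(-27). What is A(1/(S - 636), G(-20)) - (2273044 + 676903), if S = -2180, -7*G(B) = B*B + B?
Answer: -2949974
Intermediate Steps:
G(B) = -B/7 - B**2/7 (G(B) = -(B*B + B)/7 = -(B**2 + B)/7 = -(B + B**2)/7 = -B/7 - B**2/7)
A(h, V) = -27
A(1/(S - 636), G(-20)) - (2273044 + 676903) = -27 - (2273044 + 676903) = -27 - 1*2949947 = -27 - 2949947 = -2949974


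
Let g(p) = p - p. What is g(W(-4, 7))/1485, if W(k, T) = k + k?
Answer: 0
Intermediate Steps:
W(k, T) = 2*k
g(p) = 0
g(W(-4, 7))/1485 = 0/1485 = 0*(1/1485) = 0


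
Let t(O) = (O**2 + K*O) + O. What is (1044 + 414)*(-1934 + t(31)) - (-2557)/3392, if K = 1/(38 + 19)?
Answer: -88464050873/64448 ≈ -1.3726e+6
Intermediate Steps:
K = 1/57 ≈ 0.017544
t(O) = O**2 + 58*O/57 (t(O) = (O**2 + O/57) + O = O**2 + 58*O/57)
(1044 + 414)*(-1934 + t(31)) - (-2557)/3392 = (1044 + 414)*(-1934 + (1/57)*31*(58 + 57*31)) - (-2557)/3392 = 1458*(-1934 + (1/57)*31*(58 + 1767)) - (-2557)/3392 = 1458*(-1934 + (1/57)*31*1825) - 1*(-2557/3392) = 1458*(-1934 + 56575/57) + 2557/3392 = 1458*(-53663/57) + 2557/3392 = -26080218/19 + 2557/3392 = -88464050873/64448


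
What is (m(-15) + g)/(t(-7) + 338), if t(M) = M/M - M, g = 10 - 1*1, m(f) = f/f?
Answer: 5/173 ≈ 0.028902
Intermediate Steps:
m(f) = 1
g = 9 (g = 10 - 1 = 9)
t(M) = 1 - M
(m(-15) + g)/(t(-7) + 338) = (1 + 9)/((1 - 1*(-7)) + 338) = 10/((1 + 7) + 338) = 10/(8 + 338) = 10/346 = 10*(1/346) = 5/173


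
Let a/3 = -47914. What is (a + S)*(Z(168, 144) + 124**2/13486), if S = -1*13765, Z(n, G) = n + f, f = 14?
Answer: -194507599398/6743 ≈ -2.8846e+7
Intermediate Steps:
a = -143742 (a = 3*(-47914) = -143742)
Z(n, G) = 14 + n (Z(n, G) = n + 14 = 14 + n)
S = -13765
(a + S)*(Z(168, 144) + 124**2/13486) = (-143742 - 13765)*((14 + 168) + 124**2/13486) = -157507*(182 + 15376*(1/13486)) = -157507*(182 + 7688/6743) = -157507*1234914/6743 = -194507599398/6743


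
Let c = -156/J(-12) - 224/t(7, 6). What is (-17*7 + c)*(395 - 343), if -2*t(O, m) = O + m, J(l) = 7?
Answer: -38884/7 ≈ -5554.9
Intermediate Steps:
t(O, m) = -O/2 - m/2 (t(O, m) = -(O + m)/2 = -O/2 - m/2)
c = 1108/91 (c = -156/7 - 224/(-½*7 - ½*6) = -156*⅐ - 224/(-7/2 - 3) = -156/7 - 224/(-13/2) = -156/7 - 224*(-2/13) = -156/7 + 448/13 = 1108/91 ≈ 12.176)
(-17*7 + c)*(395 - 343) = (-17*7 + 1108/91)*(395 - 343) = (-119 + 1108/91)*52 = -9721/91*52 = -38884/7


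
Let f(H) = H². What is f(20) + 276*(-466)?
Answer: -128216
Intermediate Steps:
f(20) + 276*(-466) = 20² + 276*(-466) = 400 - 128616 = -128216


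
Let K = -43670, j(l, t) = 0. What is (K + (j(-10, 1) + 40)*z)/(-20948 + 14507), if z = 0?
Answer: 43670/6441 ≈ 6.7800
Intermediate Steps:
(K + (j(-10, 1) + 40)*z)/(-20948 + 14507) = (-43670 + (0 + 40)*0)/(-20948 + 14507) = (-43670 + 40*0)/(-6441) = (-43670 + 0)*(-1/6441) = -43670*(-1/6441) = 43670/6441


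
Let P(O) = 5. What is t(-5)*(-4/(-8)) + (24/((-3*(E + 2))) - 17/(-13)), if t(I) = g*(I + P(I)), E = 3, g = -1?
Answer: -19/65 ≈ -0.29231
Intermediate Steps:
t(I) = -5 - I (t(I) = -(I + 5) = -(5 + I) = -5 - I)
t(-5)*(-4/(-8)) + (24/((-3*(E + 2))) - 17/(-13)) = (-5 - 1*(-5))*(-4/(-8)) + (24/((-3*(3 + 2))) - 17/(-13)) = (-5 + 5)*(-4*(-⅛)) + (24/((-3*5)) - 17*(-1/13)) = 0*(½) + (24/(-15) + 17/13) = 0 + (24*(-1/15) + 17/13) = 0 + (-8/5 + 17/13) = 0 - 19/65 = -19/65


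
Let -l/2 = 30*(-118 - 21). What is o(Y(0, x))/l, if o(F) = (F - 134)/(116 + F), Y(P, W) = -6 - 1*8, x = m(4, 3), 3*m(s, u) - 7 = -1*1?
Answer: -37/212670 ≈ -0.00017398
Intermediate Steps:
m(s, u) = 2 (m(s, u) = 7/3 + (-1*1)/3 = 7/3 + (⅓)*(-1) = 7/3 - ⅓ = 2)
x = 2
Y(P, W) = -14 (Y(P, W) = -6 - 8 = -14)
l = 8340 (l = -60*(-118 - 21) = -60*(-139) = -2*(-4170) = 8340)
o(F) = (-134 + F)/(116 + F)
o(Y(0, x))/l = ((-134 - 14)/(116 - 14))/8340 = (-148/102)*(1/8340) = ((1/102)*(-148))*(1/8340) = -74/51*1/8340 = -37/212670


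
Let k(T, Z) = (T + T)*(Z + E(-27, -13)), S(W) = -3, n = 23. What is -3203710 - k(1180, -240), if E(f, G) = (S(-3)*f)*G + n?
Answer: -206510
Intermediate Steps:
E(f, G) = 23 - 3*G*f (E(f, G) = (-3*f)*G + 23 = -3*G*f + 23 = 23 - 3*G*f)
k(T, Z) = 2*T*(-1030 + Z) (k(T, Z) = (T + T)*(Z + (23 - 3*(-13)*(-27))) = (2*T)*(Z + (23 - 1053)) = (2*T)*(Z - 1030) = (2*T)*(-1030 + Z) = 2*T*(-1030 + Z))
-3203710 - k(1180, -240) = -3203710 - 2*1180*(-1030 - 240) = -3203710 - 2*1180*(-1270) = -3203710 - 1*(-2997200) = -3203710 + 2997200 = -206510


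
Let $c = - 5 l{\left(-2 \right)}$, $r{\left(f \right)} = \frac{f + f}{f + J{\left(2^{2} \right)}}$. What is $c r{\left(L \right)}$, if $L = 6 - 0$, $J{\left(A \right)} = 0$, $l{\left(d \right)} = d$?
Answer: $20$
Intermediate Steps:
$L = 6$ ($L = 6 + 0 = 6$)
$r{\left(f \right)} = 2$ ($r{\left(f \right)} = \frac{f + f}{f + 0} = \frac{2 f}{f} = 2$)
$c = 10$ ($c = \left(-5\right) \left(-2\right) = 10$)
$c r{\left(L \right)} = 10 \cdot 2 = 20$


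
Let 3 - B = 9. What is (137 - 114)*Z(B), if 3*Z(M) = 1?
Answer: 23/3 ≈ 7.6667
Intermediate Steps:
B = -6 (B = 3 - 1*9 = 3 - 9 = -6)
Z(M) = 1/3 (Z(M) = (1/3)*1 = 1/3)
(137 - 114)*Z(B) = (137 - 114)*(1/3) = 23*(1/3) = 23/3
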